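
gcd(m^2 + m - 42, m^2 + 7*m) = m + 7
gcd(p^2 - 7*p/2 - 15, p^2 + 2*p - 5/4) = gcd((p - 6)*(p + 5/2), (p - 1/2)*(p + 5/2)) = p + 5/2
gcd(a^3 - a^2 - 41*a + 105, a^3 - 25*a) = a - 5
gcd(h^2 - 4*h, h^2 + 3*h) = h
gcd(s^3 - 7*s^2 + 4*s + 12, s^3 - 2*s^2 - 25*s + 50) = s - 2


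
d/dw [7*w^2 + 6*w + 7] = 14*w + 6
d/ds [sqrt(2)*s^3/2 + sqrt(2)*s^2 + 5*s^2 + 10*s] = 3*sqrt(2)*s^2/2 + 2*sqrt(2)*s + 10*s + 10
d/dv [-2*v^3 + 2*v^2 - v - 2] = -6*v^2 + 4*v - 1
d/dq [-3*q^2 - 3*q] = -6*q - 3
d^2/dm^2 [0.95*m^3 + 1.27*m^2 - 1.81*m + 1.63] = 5.7*m + 2.54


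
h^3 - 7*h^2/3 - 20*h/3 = h*(h - 4)*(h + 5/3)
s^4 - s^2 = s^2*(s - 1)*(s + 1)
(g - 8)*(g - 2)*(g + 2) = g^3 - 8*g^2 - 4*g + 32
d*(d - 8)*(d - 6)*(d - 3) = d^4 - 17*d^3 + 90*d^2 - 144*d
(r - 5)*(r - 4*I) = r^2 - 5*r - 4*I*r + 20*I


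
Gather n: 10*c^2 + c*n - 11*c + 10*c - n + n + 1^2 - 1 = 10*c^2 + c*n - c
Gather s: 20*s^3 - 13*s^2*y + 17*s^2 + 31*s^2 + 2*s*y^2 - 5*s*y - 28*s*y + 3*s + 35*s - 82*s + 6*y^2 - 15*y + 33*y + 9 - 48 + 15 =20*s^3 + s^2*(48 - 13*y) + s*(2*y^2 - 33*y - 44) + 6*y^2 + 18*y - 24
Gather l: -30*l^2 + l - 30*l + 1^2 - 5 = -30*l^2 - 29*l - 4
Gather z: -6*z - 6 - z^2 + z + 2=-z^2 - 5*z - 4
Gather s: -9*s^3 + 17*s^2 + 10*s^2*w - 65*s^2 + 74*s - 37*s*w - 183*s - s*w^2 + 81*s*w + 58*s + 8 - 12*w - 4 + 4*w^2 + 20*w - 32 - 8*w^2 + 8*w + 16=-9*s^3 + s^2*(10*w - 48) + s*(-w^2 + 44*w - 51) - 4*w^2 + 16*w - 12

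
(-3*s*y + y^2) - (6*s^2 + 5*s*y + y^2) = -6*s^2 - 8*s*y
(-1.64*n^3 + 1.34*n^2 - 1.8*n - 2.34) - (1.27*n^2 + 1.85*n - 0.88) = -1.64*n^3 + 0.0700000000000001*n^2 - 3.65*n - 1.46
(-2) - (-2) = 0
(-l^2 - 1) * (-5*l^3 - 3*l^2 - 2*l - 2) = 5*l^5 + 3*l^4 + 7*l^3 + 5*l^2 + 2*l + 2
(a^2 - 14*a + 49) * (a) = a^3 - 14*a^2 + 49*a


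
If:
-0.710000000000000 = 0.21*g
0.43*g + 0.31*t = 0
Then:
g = -3.38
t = 4.69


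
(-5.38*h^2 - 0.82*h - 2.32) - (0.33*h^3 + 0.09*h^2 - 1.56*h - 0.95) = -0.33*h^3 - 5.47*h^2 + 0.74*h - 1.37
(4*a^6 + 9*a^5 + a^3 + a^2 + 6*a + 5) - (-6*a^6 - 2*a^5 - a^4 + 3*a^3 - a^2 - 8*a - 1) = 10*a^6 + 11*a^5 + a^4 - 2*a^3 + 2*a^2 + 14*a + 6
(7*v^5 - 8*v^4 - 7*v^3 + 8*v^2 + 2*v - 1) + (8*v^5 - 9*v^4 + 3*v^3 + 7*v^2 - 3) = 15*v^5 - 17*v^4 - 4*v^3 + 15*v^2 + 2*v - 4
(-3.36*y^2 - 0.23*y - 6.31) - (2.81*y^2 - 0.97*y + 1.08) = -6.17*y^2 + 0.74*y - 7.39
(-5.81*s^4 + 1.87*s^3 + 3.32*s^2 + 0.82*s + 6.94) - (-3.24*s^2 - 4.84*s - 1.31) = -5.81*s^4 + 1.87*s^3 + 6.56*s^2 + 5.66*s + 8.25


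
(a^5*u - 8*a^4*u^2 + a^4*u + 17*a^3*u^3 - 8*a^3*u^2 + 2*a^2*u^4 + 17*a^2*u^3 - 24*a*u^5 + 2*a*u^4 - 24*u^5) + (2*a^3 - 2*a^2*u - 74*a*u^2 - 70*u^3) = a^5*u - 8*a^4*u^2 + a^4*u + 17*a^3*u^3 - 8*a^3*u^2 + 2*a^3 + 2*a^2*u^4 + 17*a^2*u^3 - 2*a^2*u - 24*a*u^5 + 2*a*u^4 - 74*a*u^2 - 24*u^5 - 70*u^3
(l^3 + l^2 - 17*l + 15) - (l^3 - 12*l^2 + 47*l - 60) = 13*l^2 - 64*l + 75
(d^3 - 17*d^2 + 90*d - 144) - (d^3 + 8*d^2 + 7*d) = -25*d^2 + 83*d - 144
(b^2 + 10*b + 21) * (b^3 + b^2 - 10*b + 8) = b^5 + 11*b^4 + 21*b^3 - 71*b^2 - 130*b + 168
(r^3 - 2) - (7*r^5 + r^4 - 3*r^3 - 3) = -7*r^5 - r^4 + 4*r^3 + 1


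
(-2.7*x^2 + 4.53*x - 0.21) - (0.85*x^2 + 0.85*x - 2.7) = -3.55*x^2 + 3.68*x + 2.49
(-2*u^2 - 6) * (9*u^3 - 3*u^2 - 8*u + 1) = -18*u^5 + 6*u^4 - 38*u^3 + 16*u^2 + 48*u - 6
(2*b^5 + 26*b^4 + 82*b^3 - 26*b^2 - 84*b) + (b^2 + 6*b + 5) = 2*b^5 + 26*b^4 + 82*b^3 - 25*b^2 - 78*b + 5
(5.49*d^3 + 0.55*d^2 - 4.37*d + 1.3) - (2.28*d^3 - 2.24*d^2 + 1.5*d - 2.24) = 3.21*d^3 + 2.79*d^2 - 5.87*d + 3.54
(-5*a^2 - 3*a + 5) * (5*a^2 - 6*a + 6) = -25*a^4 + 15*a^3 + 13*a^2 - 48*a + 30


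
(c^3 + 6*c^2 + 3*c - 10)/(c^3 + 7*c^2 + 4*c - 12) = (c + 5)/(c + 6)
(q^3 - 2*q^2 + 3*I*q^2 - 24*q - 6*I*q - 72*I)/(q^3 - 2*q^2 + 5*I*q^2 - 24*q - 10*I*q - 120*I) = (q + 3*I)/(q + 5*I)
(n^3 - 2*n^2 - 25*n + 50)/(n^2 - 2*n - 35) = (n^2 - 7*n + 10)/(n - 7)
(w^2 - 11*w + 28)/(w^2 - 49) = (w - 4)/(w + 7)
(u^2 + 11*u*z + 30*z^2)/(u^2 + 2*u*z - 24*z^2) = (-u - 5*z)/(-u + 4*z)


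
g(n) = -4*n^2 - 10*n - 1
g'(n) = -8*n - 10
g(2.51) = -51.30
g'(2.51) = -30.08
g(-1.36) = 5.20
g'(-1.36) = 0.88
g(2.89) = -63.31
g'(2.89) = -33.12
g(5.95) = -202.11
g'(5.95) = -57.60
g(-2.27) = 1.09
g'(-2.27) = 8.16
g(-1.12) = 5.18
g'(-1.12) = -1.04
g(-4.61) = -39.91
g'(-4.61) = 26.88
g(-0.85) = 4.61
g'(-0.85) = -3.20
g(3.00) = -67.00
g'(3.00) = -34.00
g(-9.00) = -235.00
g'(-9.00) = 62.00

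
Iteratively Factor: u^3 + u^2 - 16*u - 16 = (u - 4)*(u^2 + 5*u + 4) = (u - 4)*(u + 1)*(u + 4)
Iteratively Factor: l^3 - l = (l)*(l^2 - 1) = l*(l + 1)*(l - 1)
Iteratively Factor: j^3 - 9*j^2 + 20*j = (j - 5)*(j^2 - 4*j) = (j - 5)*(j - 4)*(j)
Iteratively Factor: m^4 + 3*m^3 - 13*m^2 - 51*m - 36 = (m + 3)*(m^3 - 13*m - 12) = (m - 4)*(m + 3)*(m^2 + 4*m + 3) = (m - 4)*(m + 3)^2*(m + 1)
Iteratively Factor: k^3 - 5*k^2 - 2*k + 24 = (k + 2)*(k^2 - 7*k + 12) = (k - 4)*(k + 2)*(k - 3)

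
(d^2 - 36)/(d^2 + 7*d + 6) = (d - 6)/(d + 1)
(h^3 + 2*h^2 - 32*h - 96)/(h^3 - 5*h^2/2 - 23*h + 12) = 2*(h + 4)/(2*h - 1)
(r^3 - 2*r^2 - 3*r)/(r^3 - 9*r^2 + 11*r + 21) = r/(r - 7)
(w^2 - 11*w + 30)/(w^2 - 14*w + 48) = (w - 5)/(w - 8)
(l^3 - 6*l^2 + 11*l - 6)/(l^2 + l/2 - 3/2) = 2*(l^2 - 5*l + 6)/(2*l + 3)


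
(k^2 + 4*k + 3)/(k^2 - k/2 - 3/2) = 2*(k + 3)/(2*k - 3)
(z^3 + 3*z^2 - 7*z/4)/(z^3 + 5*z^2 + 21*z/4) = (2*z - 1)/(2*z + 3)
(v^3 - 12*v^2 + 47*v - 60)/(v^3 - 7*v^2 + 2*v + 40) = (v - 3)/(v + 2)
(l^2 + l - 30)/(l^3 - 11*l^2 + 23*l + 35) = (l + 6)/(l^2 - 6*l - 7)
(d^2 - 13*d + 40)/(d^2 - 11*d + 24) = (d - 5)/(d - 3)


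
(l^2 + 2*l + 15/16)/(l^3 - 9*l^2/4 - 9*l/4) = (l + 5/4)/(l*(l - 3))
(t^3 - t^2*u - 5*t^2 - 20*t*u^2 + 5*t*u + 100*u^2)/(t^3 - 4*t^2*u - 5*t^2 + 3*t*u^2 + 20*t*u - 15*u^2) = (t^2 - t*u - 20*u^2)/(t^2 - 4*t*u + 3*u^2)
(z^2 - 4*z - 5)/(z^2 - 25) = (z + 1)/(z + 5)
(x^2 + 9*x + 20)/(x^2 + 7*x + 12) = (x + 5)/(x + 3)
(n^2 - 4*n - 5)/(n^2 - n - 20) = (n + 1)/(n + 4)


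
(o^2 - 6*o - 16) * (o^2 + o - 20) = o^4 - 5*o^3 - 42*o^2 + 104*o + 320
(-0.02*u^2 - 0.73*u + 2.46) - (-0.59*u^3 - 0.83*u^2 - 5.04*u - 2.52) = 0.59*u^3 + 0.81*u^2 + 4.31*u + 4.98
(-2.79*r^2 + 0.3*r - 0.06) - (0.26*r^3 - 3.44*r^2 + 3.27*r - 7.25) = -0.26*r^3 + 0.65*r^2 - 2.97*r + 7.19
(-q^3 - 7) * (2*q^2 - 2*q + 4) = -2*q^5 + 2*q^4 - 4*q^3 - 14*q^2 + 14*q - 28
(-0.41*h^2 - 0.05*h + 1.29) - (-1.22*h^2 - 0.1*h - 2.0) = 0.81*h^2 + 0.05*h + 3.29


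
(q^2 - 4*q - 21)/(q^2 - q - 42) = (q + 3)/(q + 6)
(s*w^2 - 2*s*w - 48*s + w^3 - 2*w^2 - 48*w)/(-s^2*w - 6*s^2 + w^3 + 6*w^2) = (8 - w)/(s - w)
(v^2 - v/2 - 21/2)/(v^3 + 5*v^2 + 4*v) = (2*v^2 - v - 21)/(2*v*(v^2 + 5*v + 4))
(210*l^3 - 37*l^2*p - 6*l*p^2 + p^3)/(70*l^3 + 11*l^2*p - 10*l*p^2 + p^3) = (6*l + p)/(2*l + p)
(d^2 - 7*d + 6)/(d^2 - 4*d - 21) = (-d^2 + 7*d - 6)/(-d^2 + 4*d + 21)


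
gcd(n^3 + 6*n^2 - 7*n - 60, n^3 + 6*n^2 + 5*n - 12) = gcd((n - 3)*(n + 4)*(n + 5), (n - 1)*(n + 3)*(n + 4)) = n + 4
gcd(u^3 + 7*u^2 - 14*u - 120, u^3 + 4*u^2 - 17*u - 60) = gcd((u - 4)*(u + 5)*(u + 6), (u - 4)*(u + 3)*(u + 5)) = u^2 + u - 20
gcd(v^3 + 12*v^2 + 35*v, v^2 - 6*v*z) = v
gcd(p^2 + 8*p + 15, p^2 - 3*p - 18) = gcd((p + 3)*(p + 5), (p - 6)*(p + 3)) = p + 3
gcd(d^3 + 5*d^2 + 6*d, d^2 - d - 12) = d + 3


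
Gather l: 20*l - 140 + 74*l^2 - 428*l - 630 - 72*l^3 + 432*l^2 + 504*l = -72*l^3 + 506*l^2 + 96*l - 770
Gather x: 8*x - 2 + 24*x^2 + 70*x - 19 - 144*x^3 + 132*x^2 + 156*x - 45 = -144*x^3 + 156*x^2 + 234*x - 66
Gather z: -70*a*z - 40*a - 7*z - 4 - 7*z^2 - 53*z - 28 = -40*a - 7*z^2 + z*(-70*a - 60) - 32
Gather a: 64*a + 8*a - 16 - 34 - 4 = 72*a - 54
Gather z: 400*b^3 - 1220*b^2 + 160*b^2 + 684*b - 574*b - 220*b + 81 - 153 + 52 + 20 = 400*b^3 - 1060*b^2 - 110*b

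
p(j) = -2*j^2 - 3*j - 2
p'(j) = -4*j - 3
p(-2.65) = -8.10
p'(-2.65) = 7.60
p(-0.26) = -1.36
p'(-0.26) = -1.96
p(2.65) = -24.00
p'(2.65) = -13.60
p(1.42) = -10.29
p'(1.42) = -8.68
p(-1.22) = -1.32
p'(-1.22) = 1.88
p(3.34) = -34.33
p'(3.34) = -16.36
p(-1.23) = -1.34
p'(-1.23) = 1.92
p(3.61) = -38.89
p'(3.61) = -17.44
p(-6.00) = -56.00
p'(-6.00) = 21.00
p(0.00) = -2.00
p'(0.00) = -3.00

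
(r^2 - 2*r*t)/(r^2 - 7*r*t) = (r - 2*t)/(r - 7*t)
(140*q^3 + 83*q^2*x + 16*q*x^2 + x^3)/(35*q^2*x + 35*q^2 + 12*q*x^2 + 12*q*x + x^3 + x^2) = (4*q + x)/(x + 1)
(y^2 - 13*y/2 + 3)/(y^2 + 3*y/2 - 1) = (y - 6)/(y + 2)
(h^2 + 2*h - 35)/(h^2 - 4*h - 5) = (h + 7)/(h + 1)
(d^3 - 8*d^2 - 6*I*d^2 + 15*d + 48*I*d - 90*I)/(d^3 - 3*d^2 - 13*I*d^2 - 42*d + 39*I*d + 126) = (d - 5)/(d - 7*I)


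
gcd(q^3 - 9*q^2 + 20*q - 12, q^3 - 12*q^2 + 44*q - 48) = q^2 - 8*q + 12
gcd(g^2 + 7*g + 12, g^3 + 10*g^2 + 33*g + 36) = g^2 + 7*g + 12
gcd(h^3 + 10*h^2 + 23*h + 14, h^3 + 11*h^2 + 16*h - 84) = h + 7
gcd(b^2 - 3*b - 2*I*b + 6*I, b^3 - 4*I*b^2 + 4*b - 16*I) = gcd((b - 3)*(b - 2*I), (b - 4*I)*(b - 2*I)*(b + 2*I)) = b - 2*I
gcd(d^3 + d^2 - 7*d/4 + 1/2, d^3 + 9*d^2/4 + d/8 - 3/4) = d^2 + 3*d/2 - 1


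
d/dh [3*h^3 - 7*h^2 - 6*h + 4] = 9*h^2 - 14*h - 6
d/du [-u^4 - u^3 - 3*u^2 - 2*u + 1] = -4*u^3 - 3*u^2 - 6*u - 2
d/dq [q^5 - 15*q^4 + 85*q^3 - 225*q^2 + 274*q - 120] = 5*q^4 - 60*q^3 + 255*q^2 - 450*q + 274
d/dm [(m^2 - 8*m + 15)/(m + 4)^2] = 2*(8*m - 31)/(m^3 + 12*m^2 + 48*m + 64)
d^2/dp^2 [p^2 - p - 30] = 2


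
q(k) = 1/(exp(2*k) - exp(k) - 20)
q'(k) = (-2*exp(2*k) + exp(k))/(exp(2*k) - exp(k) - 20)^2 = (1 - 2*exp(k))*exp(k)/(-exp(2*k) + exp(k) + 20)^2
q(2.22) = 0.02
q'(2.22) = -0.05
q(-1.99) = -0.05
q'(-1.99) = 0.00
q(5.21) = 0.00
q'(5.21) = -0.00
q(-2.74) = -0.05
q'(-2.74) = 0.00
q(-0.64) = -0.05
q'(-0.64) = -0.00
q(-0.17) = -0.05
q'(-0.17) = -0.00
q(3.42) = 0.00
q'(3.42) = -0.00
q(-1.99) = -0.05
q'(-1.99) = 0.00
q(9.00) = 0.00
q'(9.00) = 0.00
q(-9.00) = -0.05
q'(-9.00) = 0.00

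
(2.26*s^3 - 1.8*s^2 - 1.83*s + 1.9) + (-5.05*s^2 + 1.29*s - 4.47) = 2.26*s^3 - 6.85*s^2 - 0.54*s - 2.57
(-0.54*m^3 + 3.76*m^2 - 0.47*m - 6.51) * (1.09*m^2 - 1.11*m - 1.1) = -0.5886*m^5 + 4.6978*m^4 - 4.0919*m^3 - 10.7102*m^2 + 7.7431*m + 7.161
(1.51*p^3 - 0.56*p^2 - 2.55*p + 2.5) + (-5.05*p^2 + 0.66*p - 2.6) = 1.51*p^3 - 5.61*p^2 - 1.89*p - 0.1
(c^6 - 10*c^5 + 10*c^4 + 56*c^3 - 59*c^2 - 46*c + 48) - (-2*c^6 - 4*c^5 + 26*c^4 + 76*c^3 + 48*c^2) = 3*c^6 - 6*c^5 - 16*c^4 - 20*c^3 - 107*c^2 - 46*c + 48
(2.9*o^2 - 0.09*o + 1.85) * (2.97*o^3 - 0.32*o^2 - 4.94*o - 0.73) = 8.613*o^5 - 1.1953*o^4 - 8.8027*o^3 - 2.2644*o^2 - 9.0733*o - 1.3505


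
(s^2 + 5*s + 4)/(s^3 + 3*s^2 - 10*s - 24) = (s + 1)/(s^2 - s - 6)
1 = 1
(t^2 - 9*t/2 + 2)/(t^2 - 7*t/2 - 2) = (2*t - 1)/(2*t + 1)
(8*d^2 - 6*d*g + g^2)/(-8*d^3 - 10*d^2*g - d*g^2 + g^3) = (-2*d + g)/(2*d^2 + 3*d*g + g^2)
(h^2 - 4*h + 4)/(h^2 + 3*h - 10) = (h - 2)/(h + 5)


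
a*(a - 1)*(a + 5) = a^3 + 4*a^2 - 5*a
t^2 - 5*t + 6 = (t - 3)*(t - 2)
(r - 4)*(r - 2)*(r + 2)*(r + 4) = r^4 - 20*r^2 + 64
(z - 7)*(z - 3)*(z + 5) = z^3 - 5*z^2 - 29*z + 105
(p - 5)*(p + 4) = p^2 - p - 20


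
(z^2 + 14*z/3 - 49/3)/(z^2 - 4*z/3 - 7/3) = (z + 7)/(z + 1)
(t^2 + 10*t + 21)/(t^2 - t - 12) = (t + 7)/(t - 4)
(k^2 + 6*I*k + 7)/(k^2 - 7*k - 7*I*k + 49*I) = (k^2 + 6*I*k + 7)/(k^2 - 7*k - 7*I*k + 49*I)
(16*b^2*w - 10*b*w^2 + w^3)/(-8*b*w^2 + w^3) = (-2*b + w)/w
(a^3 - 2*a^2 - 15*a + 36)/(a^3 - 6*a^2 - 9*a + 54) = (a^2 + a - 12)/(a^2 - 3*a - 18)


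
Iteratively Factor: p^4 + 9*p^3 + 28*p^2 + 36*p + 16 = (p + 2)*(p^3 + 7*p^2 + 14*p + 8) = (p + 2)^2*(p^2 + 5*p + 4) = (p + 2)^2*(p + 4)*(p + 1)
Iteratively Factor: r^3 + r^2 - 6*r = (r + 3)*(r^2 - 2*r) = r*(r + 3)*(r - 2)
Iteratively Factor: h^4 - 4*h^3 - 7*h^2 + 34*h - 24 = (h - 4)*(h^3 - 7*h + 6) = (h - 4)*(h - 2)*(h^2 + 2*h - 3) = (h - 4)*(h - 2)*(h + 3)*(h - 1)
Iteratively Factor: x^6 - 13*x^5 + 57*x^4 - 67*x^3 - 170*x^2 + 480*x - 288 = (x - 4)*(x^5 - 9*x^4 + 21*x^3 + 17*x^2 - 102*x + 72) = (x - 4)*(x - 1)*(x^4 - 8*x^3 + 13*x^2 + 30*x - 72) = (x - 4)*(x - 1)*(x + 2)*(x^3 - 10*x^2 + 33*x - 36) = (x - 4)^2*(x - 1)*(x + 2)*(x^2 - 6*x + 9) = (x - 4)^2*(x - 3)*(x - 1)*(x + 2)*(x - 3)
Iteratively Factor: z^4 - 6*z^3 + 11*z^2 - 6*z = (z)*(z^3 - 6*z^2 + 11*z - 6) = z*(z - 1)*(z^2 - 5*z + 6) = z*(z - 2)*(z - 1)*(z - 3)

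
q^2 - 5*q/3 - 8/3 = (q - 8/3)*(q + 1)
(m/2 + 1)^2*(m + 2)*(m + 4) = m^4/4 + 5*m^3/2 + 9*m^2 + 14*m + 8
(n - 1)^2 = n^2 - 2*n + 1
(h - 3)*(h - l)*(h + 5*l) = h^3 + 4*h^2*l - 3*h^2 - 5*h*l^2 - 12*h*l + 15*l^2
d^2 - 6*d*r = d*(d - 6*r)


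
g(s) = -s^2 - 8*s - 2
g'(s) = -2*s - 8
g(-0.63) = 2.64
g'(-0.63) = -6.74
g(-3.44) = 13.69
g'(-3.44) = -1.12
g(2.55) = -28.90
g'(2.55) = -13.10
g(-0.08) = -1.37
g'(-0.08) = -7.84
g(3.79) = -46.68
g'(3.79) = -15.58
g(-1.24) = 6.38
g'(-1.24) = -5.52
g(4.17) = -52.75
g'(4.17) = -16.34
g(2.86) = -33.06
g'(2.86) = -13.72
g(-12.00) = -50.00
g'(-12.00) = 16.00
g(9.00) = -155.00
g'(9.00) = -26.00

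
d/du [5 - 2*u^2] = -4*u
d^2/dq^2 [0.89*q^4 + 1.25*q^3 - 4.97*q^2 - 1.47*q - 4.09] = 10.68*q^2 + 7.5*q - 9.94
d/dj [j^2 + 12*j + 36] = 2*j + 12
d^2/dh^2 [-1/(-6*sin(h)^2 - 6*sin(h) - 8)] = 3*(-12*sin(h)^4 - 9*sin(h)^3 + 31*sin(h)^2 + 22*sin(h) - 2)/(2*(3*sin(h)^2 + 3*sin(h) + 4)^3)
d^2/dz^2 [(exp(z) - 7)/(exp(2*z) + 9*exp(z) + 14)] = (exp(4*z) - 37*exp(3*z) - 273*exp(2*z) - 301*exp(z) + 1078)*exp(z)/(exp(6*z) + 27*exp(5*z) + 285*exp(4*z) + 1485*exp(3*z) + 3990*exp(2*z) + 5292*exp(z) + 2744)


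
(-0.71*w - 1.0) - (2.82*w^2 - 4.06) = -2.82*w^2 - 0.71*w + 3.06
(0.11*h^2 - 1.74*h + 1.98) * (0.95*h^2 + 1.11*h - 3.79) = 0.1045*h^4 - 1.5309*h^3 - 0.4673*h^2 + 8.7924*h - 7.5042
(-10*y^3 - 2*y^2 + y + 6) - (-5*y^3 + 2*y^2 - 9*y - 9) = -5*y^3 - 4*y^2 + 10*y + 15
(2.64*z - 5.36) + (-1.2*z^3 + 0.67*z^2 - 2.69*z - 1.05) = -1.2*z^3 + 0.67*z^2 - 0.0499999999999998*z - 6.41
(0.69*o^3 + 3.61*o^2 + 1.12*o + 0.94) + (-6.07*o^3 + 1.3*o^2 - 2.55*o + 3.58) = -5.38*o^3 + 4.91*o^2 - 1.43*o + 4.52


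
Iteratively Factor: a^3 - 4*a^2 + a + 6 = (a - 3)*(a^2 - a - 2) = (a - 3)*(a - 2)*(a + 1)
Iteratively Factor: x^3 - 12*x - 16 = (x + 2)*(x^2 - 2*x - 8) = (x + 2)^2*(x - 4)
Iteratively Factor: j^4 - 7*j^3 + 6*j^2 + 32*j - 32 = (j - 4)*(j^3 - 3*j^2 - 6*j + 8) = (j - 4)*(j - 1)*(j^2 - 2*j - 8) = (j - 4)^2*(j - 1)*(j + 2)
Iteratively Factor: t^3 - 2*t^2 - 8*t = (t - 4)*(t^2 + 2*t) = (t - 4)*(t + 2)*(t)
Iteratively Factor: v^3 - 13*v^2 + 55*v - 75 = (v - 3)*(v^2 - 10*v + 25) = (v - 5)*(v - 3)*(v - 5)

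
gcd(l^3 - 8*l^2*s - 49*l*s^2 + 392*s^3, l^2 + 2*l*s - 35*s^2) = l + 7*s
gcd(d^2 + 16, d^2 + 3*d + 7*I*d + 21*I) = 1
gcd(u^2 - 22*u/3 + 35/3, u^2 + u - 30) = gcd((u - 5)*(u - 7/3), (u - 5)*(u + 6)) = u - 5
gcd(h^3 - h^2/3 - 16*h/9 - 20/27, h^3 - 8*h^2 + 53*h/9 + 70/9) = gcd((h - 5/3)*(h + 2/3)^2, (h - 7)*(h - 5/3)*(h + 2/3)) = h^2 - h - 10/9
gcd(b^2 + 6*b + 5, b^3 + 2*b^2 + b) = b + 1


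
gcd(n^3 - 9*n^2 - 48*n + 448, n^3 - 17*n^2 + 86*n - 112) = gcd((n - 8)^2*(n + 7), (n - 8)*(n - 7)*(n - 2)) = n - 8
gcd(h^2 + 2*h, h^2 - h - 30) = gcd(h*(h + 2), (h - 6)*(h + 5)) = 1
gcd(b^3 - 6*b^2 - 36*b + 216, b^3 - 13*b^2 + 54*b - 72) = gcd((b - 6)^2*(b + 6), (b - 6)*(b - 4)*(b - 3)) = b - 6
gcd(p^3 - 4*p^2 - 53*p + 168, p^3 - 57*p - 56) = p^2 - p - 56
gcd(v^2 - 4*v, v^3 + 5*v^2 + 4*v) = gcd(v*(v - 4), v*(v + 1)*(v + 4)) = v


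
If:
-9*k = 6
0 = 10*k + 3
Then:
No Solution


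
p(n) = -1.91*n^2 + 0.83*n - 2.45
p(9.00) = -149.69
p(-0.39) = -3.06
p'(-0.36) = 2.21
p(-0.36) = -3.00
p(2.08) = -8.99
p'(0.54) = -1.23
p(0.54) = -2.56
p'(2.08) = -7.12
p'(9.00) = -33.55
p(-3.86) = -34.11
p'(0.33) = -0.43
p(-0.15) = -2.62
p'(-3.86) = 15.58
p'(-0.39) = 2.32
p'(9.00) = -33.55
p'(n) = 0.83 - 3.82*n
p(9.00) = -149.69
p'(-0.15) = 1.40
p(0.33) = -2.38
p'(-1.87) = 7.97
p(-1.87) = -10.68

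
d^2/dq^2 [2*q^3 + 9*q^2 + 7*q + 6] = 12*q + 18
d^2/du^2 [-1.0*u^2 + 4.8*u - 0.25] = -2.00000000000000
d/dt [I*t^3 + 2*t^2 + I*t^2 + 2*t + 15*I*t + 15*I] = 3*I*t^2 + 2*t*(2 + I) + 2 + 15*I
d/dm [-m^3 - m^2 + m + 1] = -3*m^2 - 2*m + 1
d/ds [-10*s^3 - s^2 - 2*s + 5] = -30*s^2 - 2*s - 2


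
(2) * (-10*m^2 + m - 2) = -20*m^2 + 2*m - 4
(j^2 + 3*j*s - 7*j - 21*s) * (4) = 4*j^2 + 12*j*s - 28*j - 84*s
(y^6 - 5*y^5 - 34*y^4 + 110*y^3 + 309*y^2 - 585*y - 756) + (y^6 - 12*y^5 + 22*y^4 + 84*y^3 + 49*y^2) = 2*y^6 - 17*y^5 - 12*y^4 + 194*y^3 + 358*y^2 - 585*y - 756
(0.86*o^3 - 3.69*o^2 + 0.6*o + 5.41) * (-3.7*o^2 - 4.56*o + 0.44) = -3.182*o^5 + 9.7314*o^4 + 14.9848*o^3 - 24.3766*o^2 - 24.4056*o + 2.3804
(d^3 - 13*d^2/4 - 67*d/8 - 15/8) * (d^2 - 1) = d^5 - 13*d^4/4 - 75*d^3/8 + 11*d^2/8 + 67*d/8 + 15/8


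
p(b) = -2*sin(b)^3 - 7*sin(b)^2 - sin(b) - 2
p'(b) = -6*sin(b)^2*cos(b) - 14*sin(b)*cos(b) - cos(b) = (-14*sin(b) + 3*cos(2*b) - 4)*cos(b)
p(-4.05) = -8.12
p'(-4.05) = 9.70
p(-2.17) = -4.82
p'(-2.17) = -3.65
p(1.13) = -10.11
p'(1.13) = -7.92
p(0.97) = -8.71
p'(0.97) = -9.40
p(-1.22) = -5.58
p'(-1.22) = 2.36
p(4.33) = -5.50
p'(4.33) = -2.55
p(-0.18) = -2.03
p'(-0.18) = 1.29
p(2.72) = -3.72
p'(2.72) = 7.06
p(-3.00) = -1.99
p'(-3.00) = -0.85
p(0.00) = -2.00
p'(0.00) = -1.00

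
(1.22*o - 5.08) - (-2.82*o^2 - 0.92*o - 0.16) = 2.82*o^2 + 2.14*o - 4.92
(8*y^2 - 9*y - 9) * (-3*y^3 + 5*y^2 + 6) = -24*y^5 + 67*y^4 - 18*y^3 + 3*y^2 - 54*y - 54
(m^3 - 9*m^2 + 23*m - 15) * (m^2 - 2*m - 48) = m^5 - 11*m^4 - 7*m^3 + 371*m^2 - 1074*m + 720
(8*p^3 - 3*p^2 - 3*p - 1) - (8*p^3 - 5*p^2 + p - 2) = 2*p^2 - 4*p + 1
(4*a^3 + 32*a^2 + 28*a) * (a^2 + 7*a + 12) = 4*a^5 + 60*a^4 + 300*a^3 + 580*a^2 + 336*a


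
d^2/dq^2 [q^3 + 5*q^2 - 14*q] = 6*q + 10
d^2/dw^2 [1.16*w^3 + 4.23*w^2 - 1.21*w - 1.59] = 6.96*w + 8.46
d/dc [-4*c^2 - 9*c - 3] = -8*c - 9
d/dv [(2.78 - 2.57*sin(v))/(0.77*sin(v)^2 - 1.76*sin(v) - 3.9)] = (1.9789*sin(v)^2 - 4.2812*sin(v) + 14.9158)*cos(v)/(0.5929*sin(v)^4 - 2.7104*sin(v)^3 - 2.9084*sin(v)^2 + 13.728*sin(v) + 15.21)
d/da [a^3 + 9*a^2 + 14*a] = 3*a^2 + 18*a + 14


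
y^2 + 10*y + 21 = (y + 3)*(y + 7)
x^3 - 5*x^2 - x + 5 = (x - 5)*(x - 1)*(x + 1)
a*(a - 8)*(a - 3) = a^3 - 11*a^2 + 24*a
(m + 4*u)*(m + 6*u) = m^2 + 10*m*u + 24*u^2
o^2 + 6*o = o*(o + 6)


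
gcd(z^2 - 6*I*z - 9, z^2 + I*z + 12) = z - 3*I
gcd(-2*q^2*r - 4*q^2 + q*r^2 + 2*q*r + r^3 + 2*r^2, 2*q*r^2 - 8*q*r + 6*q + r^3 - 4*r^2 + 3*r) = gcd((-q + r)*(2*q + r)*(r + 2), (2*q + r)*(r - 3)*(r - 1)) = 2*q + r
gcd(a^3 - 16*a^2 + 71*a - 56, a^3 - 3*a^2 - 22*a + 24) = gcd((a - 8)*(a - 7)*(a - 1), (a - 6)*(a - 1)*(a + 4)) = a - 1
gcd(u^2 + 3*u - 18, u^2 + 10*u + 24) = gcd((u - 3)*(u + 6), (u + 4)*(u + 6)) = u + 6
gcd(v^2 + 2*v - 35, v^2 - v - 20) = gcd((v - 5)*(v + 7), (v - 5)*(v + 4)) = v - 5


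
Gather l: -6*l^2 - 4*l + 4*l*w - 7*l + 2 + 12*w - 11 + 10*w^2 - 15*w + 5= -6*l^2 + l*(4*w - 11) + 10*w^2 - 3*w - 4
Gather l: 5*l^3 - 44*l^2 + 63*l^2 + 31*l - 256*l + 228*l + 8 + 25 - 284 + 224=5*l^3 + 19*l^2 + 3*l - 27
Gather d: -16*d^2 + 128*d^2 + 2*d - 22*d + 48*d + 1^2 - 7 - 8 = 112*d^2 + 28*d - 14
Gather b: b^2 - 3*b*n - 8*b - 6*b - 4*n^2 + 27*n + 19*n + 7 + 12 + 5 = b^2 + b*(-3*n - 14) - 4*n^2 + 46*n + 24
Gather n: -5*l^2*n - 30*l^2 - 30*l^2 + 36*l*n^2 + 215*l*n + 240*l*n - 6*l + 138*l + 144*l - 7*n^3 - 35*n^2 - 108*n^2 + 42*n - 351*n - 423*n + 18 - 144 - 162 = -60*l^2 + 276*l - 7*n^3 + n^2*(36*l - 143) + n*(-5*l^2 + 455*l - 732) - 288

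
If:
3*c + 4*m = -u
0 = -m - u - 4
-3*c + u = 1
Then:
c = -19/6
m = 9/2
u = -17/2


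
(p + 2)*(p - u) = p^2 - p*u + 2*p - 2*u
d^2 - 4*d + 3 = (d - 3)*(d - 1)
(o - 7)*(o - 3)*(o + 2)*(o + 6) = o^4 - 2*o^3 - 47*o^2 + 48*o + 252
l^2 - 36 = (l - 6)*(l + 6)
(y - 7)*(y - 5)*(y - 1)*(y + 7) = y^4 - 6*y^3 - 44*y^2 + 294*y - 245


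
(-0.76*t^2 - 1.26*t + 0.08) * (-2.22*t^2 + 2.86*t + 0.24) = 1.6872*t^4 + 0.6236*t^3 - 3.9636*t^2 - 0.0736*t + 0.0192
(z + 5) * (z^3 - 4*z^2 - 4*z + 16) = z^4 + z^3 - 24*z^2 - 4*z + 80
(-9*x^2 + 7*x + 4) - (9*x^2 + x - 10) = -18*x^2 + 6*x + 14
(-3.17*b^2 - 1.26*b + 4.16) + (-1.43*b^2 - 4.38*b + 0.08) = -4.6*b^2 - 5.64*b + 4.24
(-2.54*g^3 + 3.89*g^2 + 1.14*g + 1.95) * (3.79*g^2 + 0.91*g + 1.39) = -9.6266*g^5 + 12.4317*g^4 + 4.3299*g^3 + 13.835*g^2 + 3.3591*g + 2.7105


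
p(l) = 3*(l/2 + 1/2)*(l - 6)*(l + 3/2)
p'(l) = 3*(l/2 + 1/2)*(l - 6) + 3*(l/2 + 1/2)*(l + 3/2) + 3*(l - 6)*(l + 3/2)/2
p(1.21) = -43.03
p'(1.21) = -26.37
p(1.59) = -52.94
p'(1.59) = -25.57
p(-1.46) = 0.21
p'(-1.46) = 4.67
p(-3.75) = -90.49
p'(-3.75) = 82.41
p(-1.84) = -3.36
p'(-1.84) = 14.31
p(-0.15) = -10.59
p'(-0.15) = -18.57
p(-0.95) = -0.29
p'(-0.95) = -6.21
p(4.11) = -81.27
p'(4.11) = 12.61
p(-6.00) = -405.00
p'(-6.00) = 204.75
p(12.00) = 1579.50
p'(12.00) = 501.75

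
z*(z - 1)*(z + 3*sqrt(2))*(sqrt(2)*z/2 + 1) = sqrt(2)*z^4/2 - sqrt(2)*z^3/2 + 4*z^3 - 4*z^2 + 3*sqrt(2)*z^2 - 3*sqrt(2)*z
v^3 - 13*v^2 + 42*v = v*(v - 7)*(v - 6)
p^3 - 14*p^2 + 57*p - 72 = (p - 8)*(p - 3)^2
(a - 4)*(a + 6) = a^2 + 2*a - 24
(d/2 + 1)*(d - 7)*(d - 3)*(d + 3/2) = d^4/2 - 13*d^3/4 - 11*d^2/2 + 87*d/4 + 63/2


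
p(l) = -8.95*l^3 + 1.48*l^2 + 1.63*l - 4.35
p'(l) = -26.85*l^2 + 2.96*l + 1.63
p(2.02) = -68.79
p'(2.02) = -101.95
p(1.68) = -39.87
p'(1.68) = -69.18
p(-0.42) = -4.11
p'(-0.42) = -4.35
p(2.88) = -201.18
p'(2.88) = -212.55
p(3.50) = -364.25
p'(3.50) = -316.92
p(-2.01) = 71.03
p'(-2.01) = -112.80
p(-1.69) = 40.32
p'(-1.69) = -80.06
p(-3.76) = 486.20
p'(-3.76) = -389.09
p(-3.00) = 245.73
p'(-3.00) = -248.90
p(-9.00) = 6625.41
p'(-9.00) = -2199.86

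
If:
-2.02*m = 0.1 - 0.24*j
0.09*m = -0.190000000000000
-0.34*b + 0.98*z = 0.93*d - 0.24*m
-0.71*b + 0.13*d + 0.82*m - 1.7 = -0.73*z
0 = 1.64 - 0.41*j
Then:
No Solution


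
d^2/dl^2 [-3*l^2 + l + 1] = -6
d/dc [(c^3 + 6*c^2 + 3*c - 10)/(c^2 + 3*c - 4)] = (c^2 + 8*c + 18)/(c^2 + 8*c + 16)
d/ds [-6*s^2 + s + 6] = 1 - 12*s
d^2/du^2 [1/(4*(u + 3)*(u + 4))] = ((u + 3)^2 + (u + 3)*(u + 4) + (u + 4)^2)/(2*(u + 3)^3*(u + 4)^3)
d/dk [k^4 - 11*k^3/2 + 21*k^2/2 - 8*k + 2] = 4*k^3 - 33*k^2/2 + 21*k - 8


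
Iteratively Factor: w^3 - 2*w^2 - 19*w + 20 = (w - 1)*(w^2 - w - 20) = (w - 5)*(w - 1)*(w + 4)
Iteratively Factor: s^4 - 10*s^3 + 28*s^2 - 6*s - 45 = (s + 1)*(s^3 - 11*s^2 + 39*s - 45) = (s - 3)*(s + 1)*(s^2 - 8*s + 15) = (s - 3)^2*(s + 1)*(s - 5)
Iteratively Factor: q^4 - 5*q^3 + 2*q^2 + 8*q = (q - 2)*(q^3 - 3*q^2 - 4*q) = (q - 4)*(q - 2)*(q^2 + q) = q*(q - 4)*(q - 2)*(q + 1)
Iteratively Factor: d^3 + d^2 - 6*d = (d + 3)*(d^2 - 2*d) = d*(d + 3)*(d - 2)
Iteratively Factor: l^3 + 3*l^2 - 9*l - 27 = (l + 3)*(l^2 - 9) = (l - 3)*(l + 3)*(l + 3)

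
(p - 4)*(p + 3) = p^2 - p - 12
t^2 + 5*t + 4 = (t + 1)*(t + 4)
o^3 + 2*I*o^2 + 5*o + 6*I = (o - 2*I)*(o + I)*(o + 3*I)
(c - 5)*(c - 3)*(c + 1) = c^3 - 7*c^2 + 7*c + 15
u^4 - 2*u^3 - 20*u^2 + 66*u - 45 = (u - 3)^2*(u - 1)*(u + 5)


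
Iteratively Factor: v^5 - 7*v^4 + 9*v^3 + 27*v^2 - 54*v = (v + 2)*(v^4 - 9*v^3 + 27*v^2 - 27*v) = (v - 3)*(v + 2)*(v^3 - 6*v^2 + 9*v) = (v - 3)^2*(v + 2)*(v^2 - 3*v) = (v - 3)^3*(v + 2)*(v)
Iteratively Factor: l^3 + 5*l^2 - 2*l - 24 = (l - 2)*(l^2 + 7*l + 12) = (l - 2)*(l + 3)*(l + 4)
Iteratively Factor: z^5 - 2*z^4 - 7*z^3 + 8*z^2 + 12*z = (z + 2)*(z^4 - 4*z^3 + z^2 + 6*z) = (z - 2)*(z + 2)*(z^3 - 2*z^2 - 3*z) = (z - 3)*(z - 2)*(z + 2)*(z^2 + z) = (z - 3)*(z - 2)*(z + 1)*(z + 2)*(z)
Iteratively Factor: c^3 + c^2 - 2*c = (c + 2)*(c^2 - c) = c*(c + 2)*(c - 1)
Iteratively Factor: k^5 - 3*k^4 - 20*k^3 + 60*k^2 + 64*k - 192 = (k + 2)*(k^4 - 5*k^3 - 10*k^2 + 80*k - 96) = (k - 4)*(k + 2)*(k^3 - k^2 - 14*k + 24) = (k - 4)*(k - 3)*(k + 2)*(k^2 + 2*k - 8) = (k - 4)*(k - 3)*(k + 2)*(k + 4)*(k - 2)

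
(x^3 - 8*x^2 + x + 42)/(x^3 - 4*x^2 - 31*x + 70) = (x^2 - x - 6)/(x^2 + 3*x - 10)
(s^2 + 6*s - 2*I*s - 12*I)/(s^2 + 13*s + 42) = (s - 2*I)/(s + 7)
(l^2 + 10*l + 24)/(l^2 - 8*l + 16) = (l^2 + 10*l + 24)/(l^2 - 8*l + 16)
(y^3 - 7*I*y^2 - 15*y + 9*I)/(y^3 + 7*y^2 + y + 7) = (y^2 - 6*I*y - 9)/(y^2 + y*(7 + I) + 7*I)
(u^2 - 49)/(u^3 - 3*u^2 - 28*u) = (u + 7)/(u*(u + 4))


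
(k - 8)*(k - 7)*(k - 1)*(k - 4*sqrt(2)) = k^4 - 16*k^3 - 4*sqrt(2)*k^3 + 71*k^2 + 64*sqrt(2)*k^2 - 284*sqrt(2)*k - 56*k + 224*sqrt(2)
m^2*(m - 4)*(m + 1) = m^4 - 3*m^3 - 4*m^2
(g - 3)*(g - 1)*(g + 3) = g^3 - g^2 - 9*g + 9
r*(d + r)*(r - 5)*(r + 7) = d*r^3 + 2*d*r^2 - 35*d*r + r^4 + 2*r^3 - 35*r^2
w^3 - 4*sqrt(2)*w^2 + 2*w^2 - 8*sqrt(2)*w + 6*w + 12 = (w + 2)*(w - 3*sqrt(2))*(w - sqrt(2))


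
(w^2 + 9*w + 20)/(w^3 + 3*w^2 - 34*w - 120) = 1/(w - 6)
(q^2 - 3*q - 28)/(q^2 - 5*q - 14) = (q + 4)/(q + 2)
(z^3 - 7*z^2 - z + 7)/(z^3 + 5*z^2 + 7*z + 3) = (z^2 - 8*z + 7)/(z^2 + 4*z + 3)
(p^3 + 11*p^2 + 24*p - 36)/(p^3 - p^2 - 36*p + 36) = (p + 6)/(p - 6)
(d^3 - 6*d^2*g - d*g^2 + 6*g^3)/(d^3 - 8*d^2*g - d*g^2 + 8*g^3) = (d - 6*g)/(d - 8*g)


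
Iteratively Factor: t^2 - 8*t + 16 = (t - 4)*(t - 4)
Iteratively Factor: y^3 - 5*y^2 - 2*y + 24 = (y - 4)*(y^2 - y - 6) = (y - 4)*(y - 3)*(y + 2)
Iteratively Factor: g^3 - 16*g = (g)*(g^2 - 16) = g*(g - 4)*(g + 4)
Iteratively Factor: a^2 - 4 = (a - 2)*(a + 2)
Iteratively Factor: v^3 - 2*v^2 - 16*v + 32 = (v + 4)*(v^2 - 6*v + 8) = (v - 4)*(v + 4)*(v - 2)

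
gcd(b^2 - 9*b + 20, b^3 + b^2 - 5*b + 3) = 1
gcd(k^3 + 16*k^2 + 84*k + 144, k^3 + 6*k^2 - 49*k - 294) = k + 6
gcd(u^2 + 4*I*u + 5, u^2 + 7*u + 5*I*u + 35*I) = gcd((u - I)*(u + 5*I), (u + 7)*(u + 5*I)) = u + 5*I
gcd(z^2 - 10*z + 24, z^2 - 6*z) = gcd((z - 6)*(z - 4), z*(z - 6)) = z - 6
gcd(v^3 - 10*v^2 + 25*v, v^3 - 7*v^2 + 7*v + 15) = v - 5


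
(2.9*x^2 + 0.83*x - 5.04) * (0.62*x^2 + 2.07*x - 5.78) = 1.798*x^4 + 6.5176*x^3 - 18.1687*x^2 - 15.2302*x + 29.1312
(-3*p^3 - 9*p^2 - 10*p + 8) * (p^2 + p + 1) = -3*p^5 - 12*p^4 - 22*p^3 - 11*p^2 - 2*p + 8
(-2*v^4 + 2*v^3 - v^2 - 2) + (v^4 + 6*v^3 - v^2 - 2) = -v^4 + 8*v^3 - 2*v^2 - 4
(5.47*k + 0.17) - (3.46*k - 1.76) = 2.01*k + 1.93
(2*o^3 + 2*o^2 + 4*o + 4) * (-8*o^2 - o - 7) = -16*o^5 - 18*o^4 - 48*o^3 - 50*o^2 - 32*o - 28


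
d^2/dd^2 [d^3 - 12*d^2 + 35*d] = 6*d - 24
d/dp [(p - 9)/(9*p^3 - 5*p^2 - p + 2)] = (9*p^3 - 5*p^2 - p + (p - 9)*(-27*p^2 + 10*p + 1) + 2)/(9*p^3 - 5*p^2 - p + 2)^2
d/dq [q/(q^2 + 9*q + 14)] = (14 - q^2)/(q^4 + 18*q^3 + 109*q^2 + 252*q + 196)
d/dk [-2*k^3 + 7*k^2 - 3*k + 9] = -6*k^2 + 14*k - 3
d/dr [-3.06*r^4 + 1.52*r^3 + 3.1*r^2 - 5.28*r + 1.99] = -12.24*r^3 + 4.56*r^2 + 6.2*r - 5.28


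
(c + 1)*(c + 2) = c^2 + 3*c + 2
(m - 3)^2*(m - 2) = m^3 - 8*m^2 + 21*m - 18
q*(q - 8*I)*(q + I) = q^3 - 7*I*q^2 + 8*q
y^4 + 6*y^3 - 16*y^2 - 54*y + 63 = (y - 3)*(y - 1)*(y + 3)*(y + 7)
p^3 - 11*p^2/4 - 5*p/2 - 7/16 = (p - 7/2)*(p + 1/4)*(p + 1/2)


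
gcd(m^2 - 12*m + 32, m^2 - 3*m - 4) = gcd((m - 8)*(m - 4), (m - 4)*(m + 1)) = m - 4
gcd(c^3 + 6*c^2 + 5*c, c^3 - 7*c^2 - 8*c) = c^2 + c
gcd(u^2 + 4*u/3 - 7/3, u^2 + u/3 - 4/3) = u - 1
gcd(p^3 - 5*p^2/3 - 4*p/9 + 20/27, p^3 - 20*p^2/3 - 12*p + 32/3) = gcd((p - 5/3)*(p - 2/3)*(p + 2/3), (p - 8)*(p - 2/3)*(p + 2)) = p - 2/3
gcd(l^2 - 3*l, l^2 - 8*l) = l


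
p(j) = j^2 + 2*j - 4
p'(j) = 2*j + 2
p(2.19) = 5.18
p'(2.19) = 6.38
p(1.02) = -0.92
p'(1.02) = 4.04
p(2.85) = 9.82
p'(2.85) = 7.70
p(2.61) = 8.03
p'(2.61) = 7.22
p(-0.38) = -4.62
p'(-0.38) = 1.24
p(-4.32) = 6.02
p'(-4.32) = -6.64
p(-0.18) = -4.33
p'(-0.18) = 1.64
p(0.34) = -3.20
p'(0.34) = 2.68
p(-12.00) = 116.00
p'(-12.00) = -22.00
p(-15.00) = 191.00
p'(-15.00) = -28.00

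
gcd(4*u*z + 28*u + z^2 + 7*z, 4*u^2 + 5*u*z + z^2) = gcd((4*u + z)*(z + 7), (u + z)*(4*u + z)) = 4*u + z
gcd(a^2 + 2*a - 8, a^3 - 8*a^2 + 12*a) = a - 2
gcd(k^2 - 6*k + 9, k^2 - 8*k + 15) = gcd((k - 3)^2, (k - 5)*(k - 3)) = k - 3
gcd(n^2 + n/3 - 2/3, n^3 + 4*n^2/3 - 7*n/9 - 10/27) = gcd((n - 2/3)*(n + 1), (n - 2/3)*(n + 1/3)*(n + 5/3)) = n - 2/3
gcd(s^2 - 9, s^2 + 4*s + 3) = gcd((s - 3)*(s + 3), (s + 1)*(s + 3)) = s + 3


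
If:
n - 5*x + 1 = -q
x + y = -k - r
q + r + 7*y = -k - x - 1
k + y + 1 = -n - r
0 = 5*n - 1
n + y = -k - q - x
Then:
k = -157/30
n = 1/5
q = 24/5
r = 5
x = 6/5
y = -29/30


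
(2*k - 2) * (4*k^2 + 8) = 8*k^3 - 8*k^2 + 16*k - 16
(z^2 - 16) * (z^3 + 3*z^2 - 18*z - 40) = z^5 + 3*z^4 - 34*z^3 - 88*z^2 + 288*z + 640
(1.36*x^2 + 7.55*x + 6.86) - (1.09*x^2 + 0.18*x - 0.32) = 0.27*x^2 + 7.37*x + 7.18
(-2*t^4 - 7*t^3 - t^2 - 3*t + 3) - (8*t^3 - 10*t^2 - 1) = -2*t^4 - 15*t^3 + 9*t^2 - 3*t + 4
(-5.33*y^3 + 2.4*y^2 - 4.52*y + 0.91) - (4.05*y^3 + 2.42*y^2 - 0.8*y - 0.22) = -9.38*y^3 - 0.02*y^2 - 3.72*y + 1.13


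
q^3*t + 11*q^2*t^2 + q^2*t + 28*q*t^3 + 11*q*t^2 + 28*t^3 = (q + 4*t)*(q + 7*t)*(q*t + t)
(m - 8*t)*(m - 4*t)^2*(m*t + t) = m^4*t - 16*m^3*t^2 + m^3*t + 80*m^2*t^3 - 16*m^2*t^2 - 128*m*t^4 + 80*m*t^3 - 128*t^4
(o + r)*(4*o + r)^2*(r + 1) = 16*o^3*r + 16*o^3 + 24*o^2*r^2 + 24*o^2*r + 9*o*r^3 + 9*o*r^2 + r^4 + r^3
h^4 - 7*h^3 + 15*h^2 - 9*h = h*(h - 3)^2*(h - 1)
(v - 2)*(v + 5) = v^2 + 3*v - 10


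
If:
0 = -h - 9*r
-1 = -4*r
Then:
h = -9/4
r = 1/4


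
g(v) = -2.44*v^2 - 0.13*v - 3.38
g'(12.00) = -58.69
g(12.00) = -356.30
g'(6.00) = -29.41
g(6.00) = -92.00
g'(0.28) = -1.50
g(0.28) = -3.61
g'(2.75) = -13.55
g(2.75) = -22.19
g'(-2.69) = 13.00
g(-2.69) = -20.69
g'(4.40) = -21.60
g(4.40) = -51.19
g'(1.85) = -9.16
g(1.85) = -11.97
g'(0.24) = -1.30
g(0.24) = -3.55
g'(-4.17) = 20.22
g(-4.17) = -45.27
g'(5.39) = -26.43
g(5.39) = -74.97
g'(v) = -4.88*v - 0.13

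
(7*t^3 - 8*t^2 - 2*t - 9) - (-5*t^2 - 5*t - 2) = 7*t^3 - 3*t^2 + 3*t - 7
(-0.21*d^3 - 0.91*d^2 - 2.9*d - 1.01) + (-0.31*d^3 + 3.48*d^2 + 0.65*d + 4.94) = -0.52*d^3 + 2.57*d^2 - 2.25*d + 3.93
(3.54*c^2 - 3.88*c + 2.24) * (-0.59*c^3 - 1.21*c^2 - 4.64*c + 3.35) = -2.0886*c^5 - 1.9942*c^4 - 13.0524*c^3 + 27.1518*c^2 - 23.3916*c + 7.504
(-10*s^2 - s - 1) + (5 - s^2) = -11*s^2 - s + 4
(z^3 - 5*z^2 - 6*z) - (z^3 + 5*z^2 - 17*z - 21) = -10*z^2 + 11*z + 21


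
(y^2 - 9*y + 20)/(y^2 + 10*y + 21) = (y^2 - 9*y + 20)/(y^2 + 10*y + 21)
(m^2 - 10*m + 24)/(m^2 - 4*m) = (m - 6)/m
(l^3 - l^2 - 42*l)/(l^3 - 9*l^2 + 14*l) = (l + 6)/(l - 2)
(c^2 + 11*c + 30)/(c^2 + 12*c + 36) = (c + 5)/(c + 6)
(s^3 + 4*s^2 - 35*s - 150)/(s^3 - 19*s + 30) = (s^2 - s - 30)/(s^2 - 5*s + 6)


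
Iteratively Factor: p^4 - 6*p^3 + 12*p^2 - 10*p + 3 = (p - 3)*(p^3 - 3*p^2 + 3*p - 1) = (p - 3)*(p - 1)*(p^2 - 2*p + 1) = (p - 3)*(p - 1)^2*(p - 1)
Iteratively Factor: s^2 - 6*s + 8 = (s - 2)*(s - 4)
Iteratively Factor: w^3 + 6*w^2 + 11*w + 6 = (w + 2)*(w^2 + 4*w + 3) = (w + 1)*(w + 2)*(w + 3)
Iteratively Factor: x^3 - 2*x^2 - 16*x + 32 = (x - 2)*(x^2 - 16) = (x - 4)*(x - 2)*(x + 4)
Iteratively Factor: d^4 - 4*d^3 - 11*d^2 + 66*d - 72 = (d - 3)*(d^3 - d^2 - 14*d + 24) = (d - 3)*(d + 4)*(d^2 - 5*d + 6) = (d - 3)^2*(d + 4)*(d - 2)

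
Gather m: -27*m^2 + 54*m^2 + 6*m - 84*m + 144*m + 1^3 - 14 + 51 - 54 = 27*m^2 + 66*m - 16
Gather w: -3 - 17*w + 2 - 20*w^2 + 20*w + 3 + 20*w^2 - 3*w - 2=0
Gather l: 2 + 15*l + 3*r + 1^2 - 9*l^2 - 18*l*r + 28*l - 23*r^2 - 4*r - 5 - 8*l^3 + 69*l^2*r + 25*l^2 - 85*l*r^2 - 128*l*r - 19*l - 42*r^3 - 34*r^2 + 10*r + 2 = -8*l^3 + l^2*(69*r + 16) + l*(-85*r^2 - 146*r + 24) - 42*r^3 - 57*r^2 + 9*r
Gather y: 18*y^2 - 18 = 18*y^2 - 18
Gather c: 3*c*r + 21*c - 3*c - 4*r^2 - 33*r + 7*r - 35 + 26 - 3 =c*(3*r + 18) - 4*r^2 - 26*r - 12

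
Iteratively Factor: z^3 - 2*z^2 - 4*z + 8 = (z - 2)*(z^2 - 4) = (z - 2)^2*(z + 2)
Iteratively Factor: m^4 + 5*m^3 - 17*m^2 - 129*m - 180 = (m + 4)*(m^3 + m^2 - 21*m - 45) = (m + 3)*(m + 4)*(m^2 - 2*m - 15) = (m + 3)^2*(m + 4)*(m - 5)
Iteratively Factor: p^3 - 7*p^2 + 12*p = (p)*(p^2 - 7*p + 12) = p*(p - 3)*(p - 4)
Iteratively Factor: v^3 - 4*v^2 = (v)*(v^2 - 4*v) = v*(v - 4)*(v)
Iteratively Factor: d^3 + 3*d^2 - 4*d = (d - 1)*(d^2 + 4*d) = d*(d - 1)*(d + 4)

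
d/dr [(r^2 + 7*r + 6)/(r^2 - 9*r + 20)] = 2*(-8*r^2 + 14*r + 97)/(r^4 - 18*r^3 + 121*r^2 - 360*r + 400)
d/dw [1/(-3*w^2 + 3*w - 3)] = (2*w - 1)/(3*(w^2 - w + 1)^2)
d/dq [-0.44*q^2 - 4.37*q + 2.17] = -0.88*q - 4.37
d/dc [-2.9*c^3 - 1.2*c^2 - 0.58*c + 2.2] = -8.7*c^2 - 2.4*c - 0.58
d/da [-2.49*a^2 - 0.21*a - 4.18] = -4.98*a - 0.21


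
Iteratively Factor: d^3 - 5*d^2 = (d)*(d^2 - 5*d) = d*(d - 5)*(d)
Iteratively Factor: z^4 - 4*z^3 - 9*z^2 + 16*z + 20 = (z - 5)*(z^3 + z^2 - 4*z - 4) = (z - 5)*(z + 2)*(z^2 - z - 2) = (z - 5)*(z - 2)*(z + 2)*(z + 1)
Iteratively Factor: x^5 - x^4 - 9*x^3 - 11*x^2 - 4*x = (x - 4)*(x^4 + 3*x^3 + 3*x^2 + x) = x*(x - 4)*(x^3 + 3*x^2 + 3*x + 1) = x*(x - 4)*(x + 1)*(x^2 + 2*x + 1) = x*(x - 4)*(x + 1)^2*(x + 1)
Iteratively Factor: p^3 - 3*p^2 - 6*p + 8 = (p - 1)*(p^2 - 2*p - 8) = (p - 1)*(p + 2)*(p - 4)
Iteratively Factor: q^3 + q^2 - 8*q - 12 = (q + 2)*(q^2 - q - 6) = (q - 3)*(q + 2)*(q + 2)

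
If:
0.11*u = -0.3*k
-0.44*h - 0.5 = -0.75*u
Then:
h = 1.70454545454545*u - 1.13636363636364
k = -0.366666666666667*u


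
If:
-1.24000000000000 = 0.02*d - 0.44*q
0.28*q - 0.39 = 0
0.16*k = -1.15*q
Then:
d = -31.36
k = -10.01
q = 1.39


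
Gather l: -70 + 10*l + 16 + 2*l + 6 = 12*l - 48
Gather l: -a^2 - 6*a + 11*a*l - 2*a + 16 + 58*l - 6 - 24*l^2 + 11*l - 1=-a^2 - 8*a - 24*l^2 + l*(11*a + 69) + 9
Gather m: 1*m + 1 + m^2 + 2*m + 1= m^2 + 3*m + 2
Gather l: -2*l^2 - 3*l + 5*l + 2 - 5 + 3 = -2*l^2 + 2*l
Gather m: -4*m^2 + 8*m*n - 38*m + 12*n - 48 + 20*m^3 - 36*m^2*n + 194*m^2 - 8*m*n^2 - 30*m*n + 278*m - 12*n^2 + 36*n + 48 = 20*m^3 + m^2*(190 - 36*n) + m*(-8*n^2 - 22*n + 240) - 12*n^2 + 48*n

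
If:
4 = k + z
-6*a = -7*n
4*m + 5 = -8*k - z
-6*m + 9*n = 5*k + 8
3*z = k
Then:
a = -77/27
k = 3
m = -15/2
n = -22/9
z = 1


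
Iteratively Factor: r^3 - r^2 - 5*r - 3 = (r + 1)*(r^2 - 2*r - 3) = (r + 1)^2*(r - 3)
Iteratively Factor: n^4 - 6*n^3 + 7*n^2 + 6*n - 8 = (n + 1)*(n^3 - 7*n^2 + 14*n - 8) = (n - 1)*(n + 1)*(n^2 - 6*n + 8) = (n - 4)*(n - 1)*(n + 1)*(n - 2)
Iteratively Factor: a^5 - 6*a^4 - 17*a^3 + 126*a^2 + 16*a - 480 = (a - 3)*(a^4 - 3*a^3 - 26*a^2 + 48*a + 160) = (a - 3)*(a + 2)*(a^3 - 5*a^2 - 16*a + 80) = (a - 4)*(a - 3)*(a + 2)*(a^2 - a - 20) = (a - 4)*(a - 3)*(a + 2)*(a + 4)*(a - 5)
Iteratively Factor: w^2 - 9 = (w - 3)*(w + 3)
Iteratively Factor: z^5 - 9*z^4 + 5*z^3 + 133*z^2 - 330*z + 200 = (z - 2)*(z^4 - 7*z^3 - 9*z^2 + 115*z - 100) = (z - 5)*(z - 2)*(z^3 - 2*z^2 - 19*z + 20) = (z - 5)*(z - 2)*(z + 4)*(z^2 - 6*z + 5) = (z - 5)^2*(z - 2)*(z + 4)*(z - 1)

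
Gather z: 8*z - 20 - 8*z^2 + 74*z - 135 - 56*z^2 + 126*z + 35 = -64*z^2 + 208*z - 120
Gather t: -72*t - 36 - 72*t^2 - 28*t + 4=-72*t^2 - 100*t - 32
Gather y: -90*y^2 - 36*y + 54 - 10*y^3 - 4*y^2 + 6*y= -10*y^3 - 94*y^2 - 30*y + 54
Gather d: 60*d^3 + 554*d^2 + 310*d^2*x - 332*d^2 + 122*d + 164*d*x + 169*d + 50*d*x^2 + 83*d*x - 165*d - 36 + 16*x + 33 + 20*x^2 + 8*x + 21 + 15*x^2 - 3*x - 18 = 60*d^3 + d^2*(310*x + 222) + d*(50*x^2 + 247*x + 126) + 35*x^2 + 21*x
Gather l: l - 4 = l - 4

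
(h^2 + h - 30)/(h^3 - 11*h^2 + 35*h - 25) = (h + 6)/(h^2 - 6*h + 5)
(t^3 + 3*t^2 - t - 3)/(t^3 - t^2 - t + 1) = (t + 3)/(t - 1)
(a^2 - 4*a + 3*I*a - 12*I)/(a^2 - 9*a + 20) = (a + 3*I)/(a - 5)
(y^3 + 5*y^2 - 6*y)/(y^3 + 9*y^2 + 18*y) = (y - 1)/(y + 3)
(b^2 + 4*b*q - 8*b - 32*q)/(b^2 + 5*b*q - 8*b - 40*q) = (b + 4*q)/(b + 5*q)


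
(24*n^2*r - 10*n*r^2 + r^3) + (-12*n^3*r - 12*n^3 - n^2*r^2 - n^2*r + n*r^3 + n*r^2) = -12*n^3*r - 12*n^3 - n^2*r^2 + 23*n^2*r + n*r^3 - 9*n*r^2 + r^3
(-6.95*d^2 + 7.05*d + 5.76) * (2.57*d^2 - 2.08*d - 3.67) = -17.8615*d^4 + 32.5745*d^3 + 25.6457*d^2 - 37.8543*d - 21.1392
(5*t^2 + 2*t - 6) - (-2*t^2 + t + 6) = 7*t^2 + t - 12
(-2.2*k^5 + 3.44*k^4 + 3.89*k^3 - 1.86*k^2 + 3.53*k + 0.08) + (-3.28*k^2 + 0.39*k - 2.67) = -2.2*k^5 + 3.44*k^4 + 3.89*k^3 - 5.14*k^2 + 3.92*k - 2.59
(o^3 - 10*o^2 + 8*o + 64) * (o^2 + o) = o^5 - 9*o^4 - 2*o^3 + 72*o^2 + 64*o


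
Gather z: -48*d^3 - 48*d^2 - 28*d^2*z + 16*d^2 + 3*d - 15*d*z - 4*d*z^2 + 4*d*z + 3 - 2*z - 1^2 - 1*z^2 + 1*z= -48*d^3 - 32*d^2 + 3*d + z^2*(-4*d - 1) + z*(-28*d^2 - 11*d - 1) + 2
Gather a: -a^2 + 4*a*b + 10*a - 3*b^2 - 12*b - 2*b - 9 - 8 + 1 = -a^2 + a*(4*b + 10) - 3*b^2 - 14*b - 16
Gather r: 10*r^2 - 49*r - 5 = 10*r^2 - 49*r - 5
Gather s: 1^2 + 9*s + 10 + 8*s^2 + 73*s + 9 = 8*s^2 + 82*s + 20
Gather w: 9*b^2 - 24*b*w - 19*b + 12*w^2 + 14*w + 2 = 9*b^2 - 19*b + 12*w^2 + w*(14 - 24*b) + 2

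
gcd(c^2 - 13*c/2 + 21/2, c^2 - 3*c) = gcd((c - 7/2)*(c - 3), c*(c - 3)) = c - 3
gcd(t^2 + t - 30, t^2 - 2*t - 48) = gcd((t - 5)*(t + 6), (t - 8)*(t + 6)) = t + 6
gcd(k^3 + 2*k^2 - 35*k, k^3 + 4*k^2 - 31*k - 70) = k^2 + 2*k - 35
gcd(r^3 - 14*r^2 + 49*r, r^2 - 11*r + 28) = r - 7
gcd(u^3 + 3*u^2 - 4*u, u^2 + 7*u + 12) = u + 4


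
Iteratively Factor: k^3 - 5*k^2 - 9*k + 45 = (k + 3)*(k^2 - 8*k + 15) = (k - 5)*(k + 3)*(k - 3)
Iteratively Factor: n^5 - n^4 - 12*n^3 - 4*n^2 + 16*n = (n - 1)*(n^4 - 12*n^2 - 16*n) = (n - 1)*(n + 2)*(n^3 - 2*n^2 - 8*n) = n*(n - 1)*(n + 2)*(n^2 - 2*n - 8) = n*(n - 4)*(n - 1)*(n + 2)*(n + 2)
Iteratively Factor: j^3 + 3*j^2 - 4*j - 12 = (j + 2)*(j^2 + j - 6) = (j + 2)*(j + 3)*(j - 2)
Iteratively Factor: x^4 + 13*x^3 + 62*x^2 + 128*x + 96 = (x + 4)*(x^3 + 9*x^2 + 26*x + 24) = (x + 2)*(x + 4)*(x^2 + 7*x + 12) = (x + 2)*(x + 4)^2*(x + 3)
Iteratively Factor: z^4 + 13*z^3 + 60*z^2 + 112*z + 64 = (z + 1)*(z^3 + 12*z^2 + 48*z + 64) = (z + 1)*(z + 4)*(z^2 + 8*z + 16) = (z + 1)*(z + 4)^2*(z + 4)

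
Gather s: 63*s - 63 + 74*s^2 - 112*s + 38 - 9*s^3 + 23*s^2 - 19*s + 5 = -9*s^3 + 97*s^2 - 68*s - 20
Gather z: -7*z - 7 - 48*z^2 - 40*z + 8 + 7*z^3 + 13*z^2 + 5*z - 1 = 7*z^3 - 35*z^2 - 42*z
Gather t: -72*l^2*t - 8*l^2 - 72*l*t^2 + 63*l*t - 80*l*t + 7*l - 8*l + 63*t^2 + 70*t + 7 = -8*l^2 - l + t^2*(63 - 72*l) + t*(-72*l^2 - 17*l + 70) + 7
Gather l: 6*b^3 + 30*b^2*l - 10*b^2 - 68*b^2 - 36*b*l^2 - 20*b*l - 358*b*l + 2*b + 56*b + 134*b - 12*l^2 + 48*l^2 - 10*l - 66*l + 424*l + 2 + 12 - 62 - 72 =6*b^3 - 78*b^2 + 192*b + l^2*(36 - 36*b) + l*(30*b^2 - 378*b + 348) - 120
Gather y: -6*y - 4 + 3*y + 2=-3*y - 2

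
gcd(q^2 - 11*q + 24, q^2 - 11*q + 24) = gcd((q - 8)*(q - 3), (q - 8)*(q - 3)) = q^2 - 11*q + 24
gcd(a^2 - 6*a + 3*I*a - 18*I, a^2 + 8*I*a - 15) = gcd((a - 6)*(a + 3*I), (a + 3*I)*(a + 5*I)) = a + 3*I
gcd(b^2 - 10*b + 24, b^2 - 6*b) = b - 6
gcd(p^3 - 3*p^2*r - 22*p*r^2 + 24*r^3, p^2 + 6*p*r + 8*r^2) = p + 4*r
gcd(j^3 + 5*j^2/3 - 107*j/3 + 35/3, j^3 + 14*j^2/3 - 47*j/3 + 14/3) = j^2 + 20*j/3 - 7/3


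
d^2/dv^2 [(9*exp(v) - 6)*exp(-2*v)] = 3*(3*exp(v) - 8)*exp(-2*v)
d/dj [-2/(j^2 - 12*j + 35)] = 4*(j - 6)/(j^2 - 12*j + 35)^2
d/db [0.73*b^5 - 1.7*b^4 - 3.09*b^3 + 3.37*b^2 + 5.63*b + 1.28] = 3.65*b^4 - 6.8*b^3 - 9.27*b^2 + 6.74*b + 5.63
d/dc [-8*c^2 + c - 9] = 1 - 16*c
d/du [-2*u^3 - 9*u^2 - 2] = 6*u*(-u - 3)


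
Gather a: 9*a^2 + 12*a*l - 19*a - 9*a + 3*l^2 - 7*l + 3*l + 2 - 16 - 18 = 9*a^2 + a*(12*l - 28) + 3*l^2 - 4*l - 32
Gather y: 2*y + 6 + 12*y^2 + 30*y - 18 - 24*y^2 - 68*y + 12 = -12*y^2 - 36*y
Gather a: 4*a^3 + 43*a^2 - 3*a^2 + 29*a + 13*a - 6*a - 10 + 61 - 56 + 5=4*a^3 + 40*a^2 + 36*a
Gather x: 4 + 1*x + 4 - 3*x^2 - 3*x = -3*x^2 - 2*x + 8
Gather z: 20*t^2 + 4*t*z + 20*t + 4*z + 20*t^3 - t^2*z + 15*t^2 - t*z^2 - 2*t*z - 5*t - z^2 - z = 20*t^3 + 35*t^2 + 15*t + z^2*(-t - 1) + z*(-t^2 + 2*t + 3)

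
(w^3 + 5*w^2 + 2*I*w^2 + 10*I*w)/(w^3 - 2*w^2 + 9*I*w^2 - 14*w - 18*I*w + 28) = w*(w + 5)/(w^2 + w*(-2 + 7*I) - 14*I)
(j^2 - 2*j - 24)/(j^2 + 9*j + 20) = (j - 6)/(j + 5)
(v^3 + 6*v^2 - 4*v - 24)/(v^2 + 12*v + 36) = (v^2 - 4)/(v + 6)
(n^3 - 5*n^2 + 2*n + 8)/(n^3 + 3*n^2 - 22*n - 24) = (n - 2)/(n + 6)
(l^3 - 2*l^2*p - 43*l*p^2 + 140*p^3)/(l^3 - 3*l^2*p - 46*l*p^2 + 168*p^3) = (-l + 5*p)/(-l + 6*p)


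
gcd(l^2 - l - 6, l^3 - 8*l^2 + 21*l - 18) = l - 3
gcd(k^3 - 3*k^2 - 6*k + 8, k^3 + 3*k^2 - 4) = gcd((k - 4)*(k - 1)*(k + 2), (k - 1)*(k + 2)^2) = k^2 + k - 2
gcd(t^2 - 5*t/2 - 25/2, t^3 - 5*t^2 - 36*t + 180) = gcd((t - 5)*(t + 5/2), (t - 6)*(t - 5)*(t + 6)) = t - 5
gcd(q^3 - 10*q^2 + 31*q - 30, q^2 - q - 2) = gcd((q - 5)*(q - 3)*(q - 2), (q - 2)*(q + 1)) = q - 2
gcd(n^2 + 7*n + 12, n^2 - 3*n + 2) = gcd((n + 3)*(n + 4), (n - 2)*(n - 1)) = 1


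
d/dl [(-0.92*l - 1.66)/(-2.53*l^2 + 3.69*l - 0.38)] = (-2.3276*l^2 - 8.3996*l + 6.475)/(6.4009*l^4 - 18.6714*l^3 + 15.5389*l^2 - 2.8044*l + 0.1444)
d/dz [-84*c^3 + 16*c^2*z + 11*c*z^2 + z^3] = 16*c^2 + 22*c*z + 3*z^2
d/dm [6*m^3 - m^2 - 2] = 2*m*(9*m - 1)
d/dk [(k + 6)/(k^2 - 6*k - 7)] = (k^2 - 6*k - 2*(k - 3)*(k + 6) - 7)/(-k^2 + 6*k + 7)^2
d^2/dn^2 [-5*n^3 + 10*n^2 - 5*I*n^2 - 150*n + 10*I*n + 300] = -30*n + 20 - 10*I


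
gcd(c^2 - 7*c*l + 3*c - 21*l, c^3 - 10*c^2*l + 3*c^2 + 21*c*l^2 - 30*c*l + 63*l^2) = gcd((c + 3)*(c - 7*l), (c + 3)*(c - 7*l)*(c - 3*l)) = c^2 - 7*c*l + 3*c - 21*l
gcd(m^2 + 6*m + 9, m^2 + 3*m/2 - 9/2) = m + 3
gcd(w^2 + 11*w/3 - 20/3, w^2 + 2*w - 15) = w + 5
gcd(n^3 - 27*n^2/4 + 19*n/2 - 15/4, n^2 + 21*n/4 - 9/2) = n - 3/4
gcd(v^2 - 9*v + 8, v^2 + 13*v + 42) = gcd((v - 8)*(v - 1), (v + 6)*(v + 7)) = 1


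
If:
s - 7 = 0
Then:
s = 7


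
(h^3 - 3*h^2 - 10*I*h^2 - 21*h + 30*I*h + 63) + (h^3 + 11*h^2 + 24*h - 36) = 2*h^3 + 8*h^2 - 10*I*h^2 + 3*h + 30*I*h + 27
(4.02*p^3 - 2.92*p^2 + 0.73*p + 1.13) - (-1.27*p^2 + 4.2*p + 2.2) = 4.02*p^3 - 1.65*p^2 - 3.47*p - 1.07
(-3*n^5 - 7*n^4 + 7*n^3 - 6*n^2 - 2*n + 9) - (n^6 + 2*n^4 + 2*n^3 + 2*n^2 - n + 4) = -n^6 - 3*n^5 - 9*n^4 + 5*n^3 - 8*n^2 - n + 5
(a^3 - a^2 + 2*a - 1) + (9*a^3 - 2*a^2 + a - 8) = 10*a^3 - 3*a^2 + 3*a - 9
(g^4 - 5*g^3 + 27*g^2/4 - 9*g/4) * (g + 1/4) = g^5 - 19*g^4/4 + 11*g^3/2 - 9*g^2/16 - 9*g/16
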